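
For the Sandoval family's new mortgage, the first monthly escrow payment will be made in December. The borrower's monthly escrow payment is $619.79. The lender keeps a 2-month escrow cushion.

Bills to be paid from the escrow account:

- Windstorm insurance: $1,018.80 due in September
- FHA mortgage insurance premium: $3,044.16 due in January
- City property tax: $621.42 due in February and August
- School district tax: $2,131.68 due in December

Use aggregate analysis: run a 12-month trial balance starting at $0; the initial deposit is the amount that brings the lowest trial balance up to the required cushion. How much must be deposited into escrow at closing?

Cushion = 2 × $619.79 = $1,239.58
Trial balance (start $0, +$619.79 each month, − disbursements):
  Dec: +$619.79 − $2,131.68 → -$1,511.89
  Jan: +$619.79 − $3,044.16 → -$3,936.26
  Feb: +$619.79 − $621.42 → -$3,937.89
  Mar: +$619.79 → -$3,318.10
  Apr: +$619.79 → -$2,698.31
  May: +$619.79 → -$2,078.52
  Jun: +$619.79 → -$1,458.73
  Jul: +$619.79 → -$838.94
  Aug: +$619.79 − $621.42 → -$840.57
  Sep: +$619.79 − $1,018.80 → -$1,239.58
  Oct: +$619.79 → -$619.79
  Nov: +$619.79 → $0.00
Lowest trial balance = -$3,937.89 (Feb)
Initial deposit = cushion − low point = $1,239.58 − (-$3,937.89) = $5,177.47

$5,177.47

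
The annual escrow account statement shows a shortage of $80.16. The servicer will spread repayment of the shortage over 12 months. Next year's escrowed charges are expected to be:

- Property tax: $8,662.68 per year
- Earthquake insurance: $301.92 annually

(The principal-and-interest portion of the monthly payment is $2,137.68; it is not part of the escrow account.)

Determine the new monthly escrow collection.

$753.73

Property tax: $8,662.68/yr
Earthquake insurance: $301.92/yr
Yearly total = $8,662.68 + $301.92 = $8,964.60
Monthly = $8,964.60 ÷ 12 = $747.05
Shortage per month = $80.16 ÷ 12 = $6.68
New monthly escrow = $747.05 + $6.68 = $753.73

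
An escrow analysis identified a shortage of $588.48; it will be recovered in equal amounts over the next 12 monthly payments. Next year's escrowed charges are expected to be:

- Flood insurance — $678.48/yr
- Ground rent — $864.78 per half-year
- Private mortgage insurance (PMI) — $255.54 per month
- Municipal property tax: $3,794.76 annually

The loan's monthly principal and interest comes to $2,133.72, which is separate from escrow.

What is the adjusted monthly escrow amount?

$821.48

Flood insurance — $678.48 annually
Ground rent — $864.78 × 2 = $1,729.56 annually
Private mortgage insurance (PMI) — $255.54 × 12 = $3,066.48 annually
Municipal property tax — $3,794.76 annually
Total annual escrow = $9,269.28
Base monthly escrow = $9,269.28 / 12 = $772.44
Shortage spread = $588.48 / 12 = $49.04/mo
New monthly escrow = $772.44 + $49.04 = $821.48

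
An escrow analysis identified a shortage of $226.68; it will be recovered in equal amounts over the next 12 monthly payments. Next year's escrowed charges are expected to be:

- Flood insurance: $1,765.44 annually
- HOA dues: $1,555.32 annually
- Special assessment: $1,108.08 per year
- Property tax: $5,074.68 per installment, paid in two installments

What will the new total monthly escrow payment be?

$1,233.74

Flood insurance = $1,765.44 per year
HOA dues = $1,555.32 per year
Special assessment = $1,108.08 per year
Property tax = $5,074.68 × 2 = $10,149.36 per year
Total per year = $14,578.20
Monthly escrow = $14,578.20 ÷ 12 = $1,214.85
Shortage spread = $226.68 / 12 = $18.89/mo
Adjusted monthly = $1,214.85 + $18.89 = $1,233.74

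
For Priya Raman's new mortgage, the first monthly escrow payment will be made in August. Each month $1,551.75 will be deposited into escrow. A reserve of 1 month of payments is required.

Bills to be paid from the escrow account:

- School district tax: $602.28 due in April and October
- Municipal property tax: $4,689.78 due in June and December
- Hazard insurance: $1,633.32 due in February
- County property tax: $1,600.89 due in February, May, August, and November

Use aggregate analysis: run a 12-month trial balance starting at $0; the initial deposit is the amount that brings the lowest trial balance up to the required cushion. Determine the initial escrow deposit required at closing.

Cushion = 1 × $1,551.75 = $1,551.75
Trial balance (start $0, +$1,551.75 each month, − disbursements):
  Aug: +$1,551.75 − $1,600.89 → -$49.14
  Sep: +$1,551.75 → $1,502.61
  Oct: +$1,551.75 − $602.28 → $2,452.08
  Nov: +$1,551.75 − $1,600.89 → $2,402.94
  Dec: +$1,551.75 − $4,689.78 → -$735.09
  Jan: +$1,551.75 → $816.66
  Feb: +$1,551.75 − $3,234.21 → -$865.80
  Mar: +$1,551.75 → $685.95
  Apr: +$1,551.75 − $602.28 → $1,635.42
  May: +$1,551.75 − $1,600.89 → $1,586.28
  Jun: +$1,551.75 − $4,689.78 → -$1,551.75
  Jul: +$1,551.75 → $0.00
Lowest trial balance = -$1,551.75 (Jun)
Initial deposit = cushion − low point = $1,551.75 − (-$1,551.75) = $3,103.50

$3,103.50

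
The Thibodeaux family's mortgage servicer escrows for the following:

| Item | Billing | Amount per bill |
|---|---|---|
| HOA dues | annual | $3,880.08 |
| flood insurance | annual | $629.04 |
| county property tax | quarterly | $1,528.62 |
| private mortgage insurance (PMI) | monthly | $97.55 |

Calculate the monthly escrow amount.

$982.85

HOA dues = $3,880.08 annually
Flood insurance = $629.04 annually
County property tax = $1,528.62 × 4 = $6,114.48 annually
Private mortgage insurance (PMI) = $97.55 × 12 = $1,170.60 annually
Yearly total = $3,880.08 + $629.04 + $6,114.48 + $1,170.60 = $11,794.20
Monthly = $11,794.20 / 12 = $982.85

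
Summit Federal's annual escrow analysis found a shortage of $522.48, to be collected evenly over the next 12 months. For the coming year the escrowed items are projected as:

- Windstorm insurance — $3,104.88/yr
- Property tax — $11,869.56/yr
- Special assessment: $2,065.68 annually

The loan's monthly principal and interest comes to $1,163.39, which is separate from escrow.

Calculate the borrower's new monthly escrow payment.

$1,463.55

Windstorm insurance: $3,104.88 annually
Property tax: $11,869.56 annually
Special assessment: $2,065.68 annually
Total per year = $17,040.12
Per month = $17,040.12 / 12 = $1,420.01
Shortage spread = $522.48 ÷ 12 = $43.54/mo
New monthly escrow = $1,420.01 + $43.54 = $1,463.55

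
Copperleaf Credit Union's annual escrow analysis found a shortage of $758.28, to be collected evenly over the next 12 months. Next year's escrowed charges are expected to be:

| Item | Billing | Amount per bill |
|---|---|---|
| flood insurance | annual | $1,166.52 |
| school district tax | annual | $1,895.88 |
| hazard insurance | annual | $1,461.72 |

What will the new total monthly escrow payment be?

Flood insurance: $1,166.52/yr
School district tax: $1,895.88/yr
Hazard insurance: $1,461.72/yr
Total per year = $1,166.52 + $1,895.88 + $1,461.72 = $4,524.12
Base monthly escrow = $4,524.12 ÷ 12 = $377.01
Shortage spread = $758.28 / 12 = $63.19/mo
New monthly escrow = $377.01 + $63.19 = $440.20

$440.20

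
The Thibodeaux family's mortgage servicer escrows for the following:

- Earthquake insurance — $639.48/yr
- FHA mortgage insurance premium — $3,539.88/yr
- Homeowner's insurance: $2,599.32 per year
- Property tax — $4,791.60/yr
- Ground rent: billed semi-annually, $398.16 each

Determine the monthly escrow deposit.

Earthquake insurance = $639.48 per year
FHA mortgage insurance premium = $3,539.88 per year
Homeowner's insurance = $2,599.32 per year
Property tax = $4,791.60 per year
Ground rent = $398.16 × 2 = $796.32 per year
Total annual escrow = $639.48 + $3,539.88 + $2,599.32 + $4,791.60 + $796.32 = $12,366.60
Monthly = $12,366.60 ÷ 12 = $1,030.55

$1,030.55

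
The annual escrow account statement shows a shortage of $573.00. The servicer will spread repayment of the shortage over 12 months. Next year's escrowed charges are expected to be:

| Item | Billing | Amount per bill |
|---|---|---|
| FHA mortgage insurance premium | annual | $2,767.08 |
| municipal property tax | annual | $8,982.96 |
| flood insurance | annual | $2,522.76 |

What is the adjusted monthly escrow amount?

$1,237.15

FHA mortgage insurance premium — $2,767.08
Municipal property tax — $8,982.96
Flood insurance — $2,522.76
Annual escrow total = $2,767.08 + $8,982.96 + $2,522.76 = $14,272.80
Monthly = $14,272.80 / 12 = $1,189.40
Monthly shortage recovery: $573.00 / 12 = $47.75
Adjusted monthly = $1,189.40 + $47.75 = $1,237.15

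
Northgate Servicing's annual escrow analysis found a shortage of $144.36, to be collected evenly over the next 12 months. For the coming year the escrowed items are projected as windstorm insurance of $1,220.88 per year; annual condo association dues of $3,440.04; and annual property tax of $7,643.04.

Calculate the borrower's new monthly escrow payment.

Windstorm insurance = $1,220.88/yr
Condo association dues = $3,440.04/yr
Property tax = $7,643.04/yr
Annual escrow total = $12,303.96
Monthly escrow = $12,303.96 / 12 = $1,025.33
Shortage spread = $144.36 ÷ 12 = $12.03/mo
New monthly escrow = $1,025.33 + $12.03 = $1,037.36

$1,037.36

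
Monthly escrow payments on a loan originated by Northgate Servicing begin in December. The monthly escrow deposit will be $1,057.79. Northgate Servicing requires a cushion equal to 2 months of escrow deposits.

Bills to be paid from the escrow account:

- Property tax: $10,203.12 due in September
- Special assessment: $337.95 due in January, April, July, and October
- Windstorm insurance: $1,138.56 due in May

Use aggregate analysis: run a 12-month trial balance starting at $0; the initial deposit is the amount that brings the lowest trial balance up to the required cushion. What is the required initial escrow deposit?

Cushion = 2 × $1,057.79 = $2,115.58
Trial balance (start $0, +$1,057.79 each month, − disbursements):
  Dec: +$1,057.79 → $1,057.79
  Jan: +$1,057.79 − $337.95 → $1,777.63
  Feb: +$1,057.79 → $2,835.42
  Mar: +$1,057.79 → $3,893.21
  Apr: +$1,057.79 − $337.95 → $4,613.05
  May: +$1,057.79 − $1,138.56 → $4,532.28
  Jun: +$1,057.79 → $5,590.07
  Jul: +$1,057.79 − $337.95 → $6,309.91
  Aug: +$1,057.79 → $7,367.70
  Sep: +$1,057.79 − $10,203.12 → -$1,777.63
  Oct: +$1,057.79 − $337.95 → -$1,057.79
  Nov: +$1,057.79 → $0.00
Lowest trial balance = -$1,777.63 (Sep)
Initial deposit = cushion − low point = $2,115.58 − (-$1,777.63) = $3,893.21

$3,893.21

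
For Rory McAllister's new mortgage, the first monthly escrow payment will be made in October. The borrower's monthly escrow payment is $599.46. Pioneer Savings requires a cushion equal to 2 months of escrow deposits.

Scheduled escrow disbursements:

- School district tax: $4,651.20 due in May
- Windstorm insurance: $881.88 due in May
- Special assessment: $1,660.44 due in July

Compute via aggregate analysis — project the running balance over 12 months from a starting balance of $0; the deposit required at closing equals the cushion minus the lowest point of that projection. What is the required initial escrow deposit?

$2,397.84

Cushion = 2 × $599.46 = $1,198.92
Trial balance (start $0, +$599.46 each month, − disbursements):
  Oct: +$599.46 → $599.46
  Nov: +$599.46 → $1,198.92
  Dec: +$599.46 → $1,798.38
  Jan: +$599.46 → $2,397.84
  Feb: +$599.46 → $2,997.30
  Mar: +$599.46 → $3,596.76
  Apr: +$599.46 → $4,196.22
  May: +$599.46 − $5,533.08 → -$737.40
  Jun: +$599.46 → -$137.94
  Jul: +$599.46 − $1,660.44 → -$1,198.92
  Aug: +$599.46 → -$599.46
  Sep: +$599.46 → $0.00
Lowest trial balance = -$1,198.92 (Jul)
Initial deposit = cushion − low point = $1,198.92 − (-$1,198.92) = $2,397.84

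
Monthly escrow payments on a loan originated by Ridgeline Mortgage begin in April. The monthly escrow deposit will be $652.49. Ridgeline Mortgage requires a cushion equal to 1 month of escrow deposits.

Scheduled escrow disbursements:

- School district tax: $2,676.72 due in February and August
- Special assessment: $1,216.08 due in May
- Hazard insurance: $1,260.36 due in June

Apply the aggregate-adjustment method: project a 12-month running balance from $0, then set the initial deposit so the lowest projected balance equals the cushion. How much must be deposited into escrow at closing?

Cushion = 1 × $652.49 = $652.49
Trial balance (start $0, +$652.49 each month, − disbursements):
  Apr: +$652.49 → $652.49
  May: +$652.49 − $1,216.08 → $88.90
  Jun: +$652.49 − $1,260.36 → -$518.97
  Jul: +$652.49 → $133.52
  Aug: +$652.49 − $2,676.72 → -$1,890.71
  Sep: +$652.49 → -$1,238.22
  Oct: +$652.49 → -$585.73
  Nov: +$652.49 → $66.76
  Dec: +$652.49 → $719.25
  Jan: +$652.49 → $1,371.74
  Feb: +$652.49 − $2,676.72 → -$652.49
  Mar: +$652.49 → $0.00
Lowest trial balance = -$1,890.71 (Aug)
Initial deposit = cushion − low point = $652.49 − (-$1,890.71) = $2,543.20

$2,543.20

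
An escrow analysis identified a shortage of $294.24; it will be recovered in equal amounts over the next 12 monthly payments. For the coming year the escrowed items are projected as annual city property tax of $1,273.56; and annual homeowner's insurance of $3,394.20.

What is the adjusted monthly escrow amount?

$413.50

City property tax: $1,273.56/yr
Homeowner's insurance: $3,394.20/yr
Yearly total = $4,667.76
Base monthly escrow = $4,667.76 ÷ 12 = $388.98
Monthly shortage recovery: $294.24 / 12 = $24.52
New monthly escrow = $388.98 + $24.52 = $413.50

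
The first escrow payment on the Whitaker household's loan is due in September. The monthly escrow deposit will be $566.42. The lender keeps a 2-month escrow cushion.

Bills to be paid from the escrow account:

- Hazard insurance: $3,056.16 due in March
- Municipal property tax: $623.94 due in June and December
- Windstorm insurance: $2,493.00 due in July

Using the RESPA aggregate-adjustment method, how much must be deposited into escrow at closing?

Cushion = 2 × $566.42 = $1,132.84
Trial balance (start $0, +$566.42 each month, − disbursements):
  Sep: +$566.42 → $566.42
  Oct: +$566.42 → $1,132.84
  Nov: +$566.42 → $1,699.26
  Dec: +$566.42 − $623.94 → $1,641.74
  Jan: +$566.42 → $2,208.16
  Feb: +$566.42 → $2,774.58
  Mar: +$566.42 − $3,056.16 → $284.84
  Apr: +$566.42 → $851.26
  May: +$566.42 → $1,417.68
  Jun: +$566.42 − $623.94 → $1,360.16
  Jul: +$566.42 − $2,493.00 → -$566.42
  Aug: +$566.42 → $0.00
Lowest trial balance = -$566.42 (Jul)
Initial deposit = cushion − low point = $1,132.84 − (-$566.42) = $1,699.26

$1,699.26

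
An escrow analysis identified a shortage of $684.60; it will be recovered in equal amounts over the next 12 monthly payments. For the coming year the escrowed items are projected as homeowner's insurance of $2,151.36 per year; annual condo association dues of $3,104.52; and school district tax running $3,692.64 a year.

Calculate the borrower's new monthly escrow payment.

Homeowner's insurance — $2,151.36
Condo association dues — $3,104.52
School district tax — $3,692.64
Combined annual = $2,151.36 + $3,104.52 + $3,692.64 = $8,948.52
Per month = $8,948.52 / 12 = $745.71
Shortage per month = $684.60 ÷ 12 = $57.05
New monthly escrow = $745.71 + $57.05 = $802.76

$802.76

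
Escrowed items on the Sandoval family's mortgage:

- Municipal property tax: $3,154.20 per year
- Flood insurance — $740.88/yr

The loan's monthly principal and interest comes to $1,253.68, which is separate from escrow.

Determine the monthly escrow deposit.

$324.59

Municipal property tax = $3,154.20/yr
Flood insurance = $740.88/yr
Total per year = $3,154.20 + $740.88 = $3,895.08
Monthly escrow = $3,895.08 ÷ 12 = $324.59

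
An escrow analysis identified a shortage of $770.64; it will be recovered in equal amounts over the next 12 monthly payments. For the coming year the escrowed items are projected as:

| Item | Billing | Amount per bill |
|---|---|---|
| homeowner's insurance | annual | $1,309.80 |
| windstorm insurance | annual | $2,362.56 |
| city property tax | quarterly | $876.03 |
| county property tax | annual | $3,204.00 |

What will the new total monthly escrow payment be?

Homeowner's insurance: $1,309.80/yr
Windstorm insurance: $2,362.56/yr
City property tax: $876.03 × 4 = $3,504.12/yr
County property tax: $3,204.00/yr
Yearly total = $1,309.80 + $2,362.56 + $3,504.12 + $3,204.00 = $10,380.48
Monthly = $10,380.48 ÷ 12 = $865.04
Shortage spread = $770.64 / 12 = $64.22/mo
Adjusted monthly = $865.04 + $64.22 = $929.26

$929.26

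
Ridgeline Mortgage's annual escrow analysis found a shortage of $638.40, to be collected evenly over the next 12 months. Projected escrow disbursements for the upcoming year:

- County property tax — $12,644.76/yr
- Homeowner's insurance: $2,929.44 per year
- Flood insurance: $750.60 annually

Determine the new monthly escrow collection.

County property tax = $12,644.76
Homeowner's insurance = $2,929.44
Flood insurance = $750.60
Total per year = $16,324.80
Monthly = $16,324.80 ÷ 12 = $1,360.40
Monthly shortage recovery: $638.40 / 12 = $53.20
New monthly escrow = $1,360.40 + $53.20 = $1,413.60

$1,413.60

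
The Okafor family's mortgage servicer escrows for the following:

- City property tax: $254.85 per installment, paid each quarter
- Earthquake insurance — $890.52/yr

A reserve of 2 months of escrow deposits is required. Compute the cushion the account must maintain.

$318.32

City property tax: $254.85 × 4 = $1,019.40 annually
Earthquake insurance: $890.52 annually
Combined annual = $1,909.92
Monthly = $1,909.92 ÷ 12 = $159.16
Required cushion = 2 × $159.16 = $318.32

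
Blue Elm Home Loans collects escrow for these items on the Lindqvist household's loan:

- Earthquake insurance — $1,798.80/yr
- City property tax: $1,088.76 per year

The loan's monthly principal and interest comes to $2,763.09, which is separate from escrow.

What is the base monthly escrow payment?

$240.63

Earthquake insurance: $1,798.80/yr
City property tax: $1,088.76/yr
Total annual escrow = $1,798.80 + $1,088.76 = $2,887.56
Base monthly escrow = $2,887.56 ÷ 12 = $240.63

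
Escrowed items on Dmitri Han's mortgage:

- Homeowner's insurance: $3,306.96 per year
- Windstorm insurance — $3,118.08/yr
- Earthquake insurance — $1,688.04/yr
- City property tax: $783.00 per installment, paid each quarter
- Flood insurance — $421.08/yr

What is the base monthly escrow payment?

$972.18

Homeowner's insurance = $3,306.96 per year
Windstorm insurance = $3,118.08 per year
Earthquake insurance = $1,688.04 per year
City property tax = $783.00 × 4 = $3,132.00 per year
Flood insurance = $421.08 per year
Combined annual = $11,666.16
Monthly = $11,666.16 / 12 = $972.18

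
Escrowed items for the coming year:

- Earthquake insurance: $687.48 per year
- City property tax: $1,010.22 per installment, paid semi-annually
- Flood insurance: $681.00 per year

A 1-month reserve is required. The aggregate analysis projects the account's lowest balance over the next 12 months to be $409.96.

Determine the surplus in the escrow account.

Earthquake insurance — $687.48 per year
City property tax — $1,010.22 × 2 = $2,020.44 per year
Flood insurance — $681.00 per year
Combined annual = $687.48 + $2,020.44 + $681.00 = $3,388.92
Monthly escrow = $3,388.92 ÷ 12 = $282.41
Cushion = 1 × $282.41 = $282.41
Surplus = $409.96 − $282.41 = $127.55

$127.55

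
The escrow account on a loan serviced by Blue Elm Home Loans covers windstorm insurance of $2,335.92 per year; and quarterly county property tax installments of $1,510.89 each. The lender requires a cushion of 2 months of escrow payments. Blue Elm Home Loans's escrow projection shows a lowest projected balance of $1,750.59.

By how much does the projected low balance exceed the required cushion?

$354.01

Windstorm insurance: $2,335.92 annually
County property tax: $1,510.89 × 4 = $6,043.56 annually
Total per year = $8,379.48
Monthly = $8,379.48 / 12 = $698.29
Required cushion = 2 × $698.29 = $1,396.58
Surplus = $1,750.59 − $1,396.58 = $354.01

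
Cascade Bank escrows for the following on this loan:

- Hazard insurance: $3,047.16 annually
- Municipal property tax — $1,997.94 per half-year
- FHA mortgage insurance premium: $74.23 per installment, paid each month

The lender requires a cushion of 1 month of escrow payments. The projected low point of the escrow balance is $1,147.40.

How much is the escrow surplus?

$486.25

Hazard insurance: $3,047.16 annually
Municipal property tax: $1,997.94 × 2 = $3,995.88 annually
FHA mortgage insurance premium: $74.23 × 12 = $890.76 annually
Combined annual = $7,933.80
Monthly = $7,933.80 ÷ 12 = $661.15
Required cushion = 1 × $661.15 = $661.15
Surplus = $1,147.40 − $661.15 = $486.25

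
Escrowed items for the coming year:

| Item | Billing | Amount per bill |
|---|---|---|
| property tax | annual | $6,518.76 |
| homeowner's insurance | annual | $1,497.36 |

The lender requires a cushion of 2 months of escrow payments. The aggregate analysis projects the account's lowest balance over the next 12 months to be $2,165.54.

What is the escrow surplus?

Property tax = $6,518.76
Homeowner's insurance = $1,497.36
Annual escrow total = $8,016.12
Monthly escrow = $8,016.12 / 12 = $668.01
Required cushion = 2 × $668.01 = $1,336.02
Surplus = $2,165.54 − $1,336.02 = $829.52

$829.52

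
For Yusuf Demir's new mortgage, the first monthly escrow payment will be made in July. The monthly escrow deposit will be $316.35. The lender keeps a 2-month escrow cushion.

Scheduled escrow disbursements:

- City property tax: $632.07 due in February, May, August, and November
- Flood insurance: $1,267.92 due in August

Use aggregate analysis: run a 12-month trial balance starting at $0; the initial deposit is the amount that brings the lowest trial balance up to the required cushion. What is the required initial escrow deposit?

Cushion = 2 × $316.35 = $632.70
Trial balance (start $0, +$316.35 each month, − disbursements):
  Jul: +$316.35 → $316.35
  Aug: +$316.35 − $1,899.99 → -$1,267.29
  Sep: +$316.35 → -$950.94
  Oct: +$316.35 → -$634.59
  Nov: +$316.35 − $632.07 → -$950.31
  Dec: +$316.35 → -$633.96
  Jan: +$316.35 → -$317.61
  Feb: +$316.35 − $632.07 → -$633.33
  Mar: +$316.35 → -$316.98
  Apr: +$316.35 → -$0.63
  May: +$316.35 − $632.07 → -$316.35
  Jun: +$316.35 → $0.00
Lowest trial balance = -$1,267.29 (Aug)
Initial deposit = cushion − low point = $632.70 − (-$1,267.29) = $1,899.99

$1,899.99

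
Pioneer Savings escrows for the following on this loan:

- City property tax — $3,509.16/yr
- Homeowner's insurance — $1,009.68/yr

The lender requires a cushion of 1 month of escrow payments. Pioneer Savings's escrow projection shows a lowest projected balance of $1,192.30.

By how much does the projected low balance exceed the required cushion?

$815.73

City property tax: $3,509.16 per year
Homeowner's insurance: $1,009.68 per year
Total per year = $3,509.16 + $1,009.68 = $4,518.84
Monthly escrow = $4,518.84 ÷ 12 = $376.57
Required reserve = 1 × $376.57 = $376.57
Excess over cushion: $1,192.30 − $376.57 = $815.73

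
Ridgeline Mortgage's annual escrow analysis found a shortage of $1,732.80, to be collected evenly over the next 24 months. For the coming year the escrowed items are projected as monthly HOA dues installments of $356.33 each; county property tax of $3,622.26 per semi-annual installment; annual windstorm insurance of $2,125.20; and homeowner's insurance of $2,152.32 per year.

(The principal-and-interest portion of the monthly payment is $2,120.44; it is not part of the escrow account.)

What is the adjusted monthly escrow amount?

HOA dues — $356.33 × 12 = $4,275.96
County property tax — $3,622.26 × 2 = $7,244.52
Windstorm insurance — $2,125.20
Homeowner's insurance — $2,152.32
Total per year = $4,275.96 + $7,244.52 + $2,125.20 + $2,152.32 = $15,798.00
Monthly escrow = $15,798.00 ÷ 12 = $1,316.50
Monthly shortage recovery: $1,732.80 / 24 = $72.20
Adjusted monthly = $1,316.50 + $72.20 = $1,388.70

$1,388.70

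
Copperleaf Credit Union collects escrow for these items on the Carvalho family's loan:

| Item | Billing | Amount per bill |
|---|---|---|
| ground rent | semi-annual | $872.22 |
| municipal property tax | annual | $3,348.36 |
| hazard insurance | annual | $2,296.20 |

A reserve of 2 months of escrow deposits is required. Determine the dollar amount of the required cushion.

$1,231.50

Ground rent: $872.22 × 2 = $1,744.44 annually
Municipal property tax: $3,348.36 annually
Hazard insurance: $2,296.20 annually
Total per year = $7,389.00
Monthly escrow = $7,389.00 / 12 = $615.75
Cushion = 2 × $615.75 = $1,231.50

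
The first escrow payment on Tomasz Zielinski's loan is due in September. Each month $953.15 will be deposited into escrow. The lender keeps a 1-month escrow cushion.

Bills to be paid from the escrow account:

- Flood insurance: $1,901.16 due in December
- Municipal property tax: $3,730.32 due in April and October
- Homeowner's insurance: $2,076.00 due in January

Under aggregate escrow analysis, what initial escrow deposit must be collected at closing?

Cushion = 1 × $953.15 = $953.15
Trial balance (start $0, +$953.15 each month, − disbursements):
  Sep: +$953.15 → $953.15
  Oct: +$953.15 − $3,730.32 → -$1,824.02
  Nov: +$953.15 → -$870.87
  Dec: +$953.15 − $1,901.16 → -$1,818.88
  Jan: +$953.15 − $2,076.00 → -$2,941.73
  Feb: +$953.15 → -$1,988.58
  Mar: +$953.15 → -$1,035.43
  Apr: +$953.15 − $3,730.32 → -$3,812.60
  May: +$953.15 → -$2,859.45
  Jun: +$953.15 → -$1,906.30
  Jul: +$953.15 → -$953.15
  Aug: +$953.15 → $0.00
Lowest trial balance = -$3,812.60 (Apr)
Initial deposit = cushion − low point = $953.15 − (-$3,812.60) = $4,765.75

$4,765.75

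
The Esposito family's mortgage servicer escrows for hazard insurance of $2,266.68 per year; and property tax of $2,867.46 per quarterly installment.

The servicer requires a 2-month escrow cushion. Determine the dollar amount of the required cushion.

$2,289.42

Hazard insurance = $2,266.68/yr
Property tax = $2,867.46 × 4 = $11,469.84/yr
Annual escrow total = $2,266.68 + $11,469.84 = $13,736.52
Monthly = $13,736.52 ÷ 12 = $1,144.71
Reserve = 2 × $1,144.71 = $2,289.42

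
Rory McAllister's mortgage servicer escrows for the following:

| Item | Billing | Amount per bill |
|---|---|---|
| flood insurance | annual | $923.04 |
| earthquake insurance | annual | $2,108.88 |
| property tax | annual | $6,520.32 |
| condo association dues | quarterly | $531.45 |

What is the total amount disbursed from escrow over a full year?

Flood insurance — $923.04 annually
Earthquake insurance — $2,108.88 annually
Property tax — $6,520.32 annually
Condo association dues — $531.45 × 4 = $2,125.80 annually
Total per year = $923.04 + $2,108.88 + $6,520.32 + $2,125.80 = $11,678.04

$11,678.04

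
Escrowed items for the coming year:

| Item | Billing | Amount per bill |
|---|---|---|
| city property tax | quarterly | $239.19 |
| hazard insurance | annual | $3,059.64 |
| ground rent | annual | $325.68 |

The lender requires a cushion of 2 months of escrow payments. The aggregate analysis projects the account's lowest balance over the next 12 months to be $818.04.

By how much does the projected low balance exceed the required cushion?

$94.36

City property tax = $239.19 × 4 = $956.76
Hazard insurance = $3,059.64
Ground rent = $325.68
Yearly total = $956.76 + $3,059.64 + $325.68 = $4,342.08
Monthly = $4,342.08 / 12 = $361.84
Required cushion = 2 × $361.84 = $723.68
Surplus = $818.04 − $723.68 = $94.36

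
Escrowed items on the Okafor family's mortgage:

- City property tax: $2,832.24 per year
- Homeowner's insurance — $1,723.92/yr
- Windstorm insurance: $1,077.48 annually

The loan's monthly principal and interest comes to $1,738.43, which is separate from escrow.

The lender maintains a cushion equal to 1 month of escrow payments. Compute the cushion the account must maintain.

City property tax = $2,832.24/yr
Homeowner's insurance = $1,723.92/yr
Windstorm insurance = $1,077.48/yr
Combined annual = $5,633.64
Base monthly escrow = $5,633.64 / 12 = $469.47
Cushion = 1 × $469.47 = $469.47

$469.47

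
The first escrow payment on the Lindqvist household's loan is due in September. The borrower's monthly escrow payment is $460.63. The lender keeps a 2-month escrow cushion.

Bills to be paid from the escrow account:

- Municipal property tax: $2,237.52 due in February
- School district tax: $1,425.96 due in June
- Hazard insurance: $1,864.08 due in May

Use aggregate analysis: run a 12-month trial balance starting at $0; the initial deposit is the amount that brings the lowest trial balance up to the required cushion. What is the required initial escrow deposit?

Cushion = 2 × $460.63 = $921.26
Trial balance (start $0, +$460.63 each month, − disbursements):
  Sep: +$460.63 → $460.63
  Oct: +$460.63 → $921.26
  Nov: +$460.63 → $1,381.89
  Dec: +$460.63 → $1,842.52
  Jan: +$460.63 → $2,303.15
  Feb: +$460.63 − $2,237.52 → $526.26
  Mar: +$460.63 → $986.89
  Apr: +$460.63 → $1,447.52
  May: +$460.63 − $1,864.08 → $44.07
  Jun: +$460.63 − $1,425.96 → -$921.26
  Jul: +$460.63 → -$460.63
  Aug: +$460.63 → $0.00
Lowest trial balance = -$921.26 (Jun)
Initial deposit = cushion − low point = $921.26 − (-$921.26) = $1,842.52

$1,842.52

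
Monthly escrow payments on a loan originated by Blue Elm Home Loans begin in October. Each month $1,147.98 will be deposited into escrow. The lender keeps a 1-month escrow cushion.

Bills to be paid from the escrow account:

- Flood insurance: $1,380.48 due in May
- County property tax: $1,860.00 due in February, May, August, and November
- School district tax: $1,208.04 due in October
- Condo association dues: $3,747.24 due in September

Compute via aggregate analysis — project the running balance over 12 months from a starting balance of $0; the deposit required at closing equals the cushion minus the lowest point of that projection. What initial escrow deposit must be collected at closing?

Cushion = 1 × $1,147.98 = $1,147.98
Trial balance (start $0, +$1,147.98 each month, − disbursements):
  Oct: +$1,147.98 − $1,208.04 → -$60.06
  Nov: +$1,147.98 − $1,860.00 → -$772.08
  Dec: +$1,147.98 → $375.90
  Jan: +$1,147.98 → $1,523.88
  Feb: +$1,147.98 − $1,860.00 → $811.86
  Mar: +$1,147.98 → $1,959.84
  Apr: +$1,147.98 → $3,107.82
  May: +$1,147.98 − $3,240.48 → $1,015.32
  Jun: +$1,147.98 → $2,163.30
  Jul: +$1,147.98 → $3,311.28
  Aug: +$1,147.98 − $1,860.00 → $2,599.26
  Sep: +$1,147.98 − $3,747.24 → $0.00
Lowest trial balance = -$772.08 (Nov)
Initial deposit = cushion − low point = $1,147.98 − (-$772.08) = $1,920.06

$1,920.06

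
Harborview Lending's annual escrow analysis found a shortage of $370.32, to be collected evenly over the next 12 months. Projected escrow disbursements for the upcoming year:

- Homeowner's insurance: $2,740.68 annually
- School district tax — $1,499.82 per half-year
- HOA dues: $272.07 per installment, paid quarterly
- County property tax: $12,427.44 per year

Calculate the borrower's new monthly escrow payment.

Homeowner's insurance: $2,740.68/yr
School district tax: $1,499.82 × 2 = $2,999.64/yr
HOA dues: $272.07 × 4 = $1,088.28/yr
County property tax: $12,427.44/yr
Combined annual = $2,740.68 + $2,999.64 + $1,088.28 + $12,427.44 = $19,256.04
Per month = $19,256.04 ÷ 12 = $1,604.67
Shortage per month = $370.32 / 12 = $30.86
New monthly escrow = $1,604.67 + $30.86 = $1,635.53

$1,635.53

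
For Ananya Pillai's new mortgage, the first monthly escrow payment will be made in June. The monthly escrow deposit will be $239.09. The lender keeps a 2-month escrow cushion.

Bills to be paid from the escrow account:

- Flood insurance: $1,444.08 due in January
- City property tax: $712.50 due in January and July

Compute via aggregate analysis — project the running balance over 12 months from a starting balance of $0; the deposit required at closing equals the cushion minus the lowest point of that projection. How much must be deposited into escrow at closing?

$1,434.54

Cushion = 2 × $239.09 = $478.18
Trial balance (start $0, +$239.09 each month, − disbursements):
  Jun: +$239.09 → $239.09
  Jul: +$239.09 − $712.50 → -$234.32
  Aug: +$239.09 → $4.77
  Sep: +$239.09 → $243.86
  Oct: +$239.09 → $482.95
  Nov: +$239.09 → $722.04
  Dec: +$239.09 → $961.13
  Jan: +$239.09 − $2,156.58 → -$956.36
  Feb: +$239.09 → -$717.27
  Mar: +$239.09 → -$478.18
  Apr: +$239.09 → -$239.09
  May: +$239.09 → $0.00
Lowest trial balance = -$956.36 (Jan)
Initial deposit = cushion − low point = $478.18 − (-$956.36) = $1,434.54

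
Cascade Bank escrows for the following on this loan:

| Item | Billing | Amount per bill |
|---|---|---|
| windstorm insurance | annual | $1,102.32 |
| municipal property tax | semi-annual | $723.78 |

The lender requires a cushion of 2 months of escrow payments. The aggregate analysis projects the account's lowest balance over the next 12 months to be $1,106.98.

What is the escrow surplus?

Windstorm insurance = $1,102.32 annually
Municipal property tax = $723.78 × 2 = $1,447.56 annually
Annual escrow total = $2,549.88
Monthly = $2,549.88 / 12 = $212.49
Cushion = 2 × $212.49 = $424.98
Excess over cushion: $1,106.98 − $424.98 = $682.00

$682.00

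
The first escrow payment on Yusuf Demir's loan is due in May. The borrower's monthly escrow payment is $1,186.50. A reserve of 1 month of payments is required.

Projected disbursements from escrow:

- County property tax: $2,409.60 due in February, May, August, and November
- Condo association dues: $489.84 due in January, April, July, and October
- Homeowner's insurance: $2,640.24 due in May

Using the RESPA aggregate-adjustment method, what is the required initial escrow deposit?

Cushion = 1 × $1,186.50 = $1,186.50
Trial balance (start $0, +$1,186.50 each month, − disbursements):
  May: +$1,186.50 − $5,049.84 → -$3,863.34
  Jun: +$1,186.50 → -$2,676.84
  Jul: +$1,186.50 − $489.84 → -$1,980.18
  Aug: +$1,186.50 − $2,409.60 → -$3,203.28
  Sep: +$1,186.50 → -$2,016.78
  Oct: +$1,186.50 − $489.84 → -$1,320.12
  Nov: +$1,186.50 − $2,409.60 → -$2,543.22
  Dec: +$1,186.50 → -$1,356.72
  Jan: +$1,186.50 − $489.84 → -$660.06
  Feb: +$1,186.50 − $2,409.60 → -$1,883.16
  Mar: +$1,186.50 → -$696.66
  Apr: +$1,186.50 − $489.84 → $0.00
Lowest trial balance = -$3,863.34 (May)
Initial deposit = cushion − low point = $1,186.50 − (-$3,863.34) = $5,049.84

$5,049.84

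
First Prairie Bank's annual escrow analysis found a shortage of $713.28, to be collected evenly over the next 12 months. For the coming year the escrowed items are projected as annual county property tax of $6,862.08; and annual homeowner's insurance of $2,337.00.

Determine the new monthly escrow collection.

County property tax — $6,862.08 annually
Homeowner's insurance — $2,337.00 annually
Total annual escrow = $6,862.08 + $2,337.00 = $9,199.08
Monthly escrow = $9,199.08 ÷ 12 = $766.59
Shortage spread = $713.28 / 12 = $59.44/mo
Adjusted monthly = $766.59 + $59.44 = $826.03

$826.03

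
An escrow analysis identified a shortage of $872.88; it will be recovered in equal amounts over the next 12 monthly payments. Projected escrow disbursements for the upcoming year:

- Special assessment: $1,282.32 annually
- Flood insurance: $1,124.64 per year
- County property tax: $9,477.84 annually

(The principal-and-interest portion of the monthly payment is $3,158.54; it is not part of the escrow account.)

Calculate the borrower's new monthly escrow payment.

Special assessment — $1,282.32
Flood insurance — $1,124.64
County property tax — $9,477.84
Total per year = $11,884.80
Monthly = $11,884.80 / 12 = $990.40
Shortage spread = $872.88 / 12 = $72.74/mo
Adjusted monthly = $990.40 + $72.74 = $1,063.14

$1,063.14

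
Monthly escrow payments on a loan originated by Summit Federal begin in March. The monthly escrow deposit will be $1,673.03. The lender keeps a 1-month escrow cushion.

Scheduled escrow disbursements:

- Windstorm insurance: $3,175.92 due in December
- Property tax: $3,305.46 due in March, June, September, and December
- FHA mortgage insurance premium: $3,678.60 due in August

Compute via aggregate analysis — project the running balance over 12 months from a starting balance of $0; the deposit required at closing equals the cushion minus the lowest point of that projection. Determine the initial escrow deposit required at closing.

Cushion = 1 × $1,673.03 = $1,673.03
Trial balance (start $0, +$1,673.03 each month, − disbursements):
  Mar: +$1,673.03 − $3,305.46 → -$1,632.43
  Apr: +$1,673.03 → $40.60
  May: +$1,673.03 → $1,713.63
  Jun: +$1,673.03 − $3,305.46 → $81.20
  Jul: +$1,673.03 → $1,754.23
  Aug: +$1,673.03 − $3,678.60 → -$251.34
  Sep: +$1,673.03 − $3,305.46 → -$1,883.77
  Oct: +$1,673.03 → -$210.74
  Nov: +$1,673.03 → $1,462.29
  Dec: +$1,673.03 − $6,481.38 → -$3,346.06
  Jan: +$1,673.03 → -$1,673.03
  Feb: +$1,673.03 → $0.00
Lowest trial balance = -$3,346.06 (Dec)
Initial deposit = cushion − low point = $1,673.03 − (-$3,346.06) = $5,019.09

$5,019.09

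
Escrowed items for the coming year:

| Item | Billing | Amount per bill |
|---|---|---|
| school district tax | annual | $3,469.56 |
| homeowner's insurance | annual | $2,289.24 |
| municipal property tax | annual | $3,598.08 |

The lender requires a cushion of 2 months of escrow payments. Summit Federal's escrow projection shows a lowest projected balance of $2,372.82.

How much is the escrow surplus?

School district tax = $3,469.56 per year
Homeowner's insurance = $2,289.24 per year
Municipal property tax = $3,598.08 per year
Total annual escrow = $3,469.56 + $2,289.24 + $3,598.08 = $9,356.88
Base monthly escrow = $9,356.88 ÷ 12 = $779.74
Cushion = 2 × $779.74 = $1,559.48
Surplus = $2,372.82 − $1,559.48 = $813.34

$813.34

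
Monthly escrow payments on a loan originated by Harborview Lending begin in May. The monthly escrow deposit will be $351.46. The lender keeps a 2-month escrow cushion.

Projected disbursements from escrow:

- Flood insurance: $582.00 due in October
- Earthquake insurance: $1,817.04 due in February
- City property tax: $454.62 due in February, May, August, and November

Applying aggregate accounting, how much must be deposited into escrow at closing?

Cushion = 2 × $351.46 = $702.92
Trial balance (start $0, +$351.46 each month, − disbursements):
  May: +$351.46 − $454.62 → -$103.16
  Jun: +$351.46 → $248.30
  Jul: +$351.46 → $599.76
  Aug: +$351.46 − $454.62 → $496.60
  Sep: +$351.46 → $848.06
  Oct: +$351.46 − $582.00 → $617.52
  Nov: +$351.46 − $454.62 → $514.36
  Dec: +$351.46 → $865.82
  Jan: +$351.46 → $1,217.28
  Feb: +$351.46 − $2,271.66 → -$702.92
  Mar: +$351.46 → -$351.46
  Apr: +$351.46 → $0.00
Lowest trial balance = -$702.92 (Feb)
Initial deposit = cushion − low point = $702.92 − (-$702.92) = $1,405.84

$1,405.84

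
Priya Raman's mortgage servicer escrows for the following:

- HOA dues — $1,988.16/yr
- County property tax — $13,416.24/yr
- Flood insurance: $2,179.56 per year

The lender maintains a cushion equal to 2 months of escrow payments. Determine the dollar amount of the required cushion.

$2,930.66

HOA dues: $1,988.16/yr
County property tax: $13,416.24/yr
Flood insurance: $2,179.56/yr
Annual escrow total = $17,583.96
Monthly escrow = $17,583.96 / 12 = $1,465.33
Required cushion = 2 × $1,465.33 = $2,930.66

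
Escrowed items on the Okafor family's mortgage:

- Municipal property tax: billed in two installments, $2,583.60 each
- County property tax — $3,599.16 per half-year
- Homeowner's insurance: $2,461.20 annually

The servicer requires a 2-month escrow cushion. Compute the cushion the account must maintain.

$2,471.12

Municipal property tax: $2,583.60 × 2 = $5,167.20 per year
County property tax: $3,599.16 × 2 = $7,198.32 per year
Homeowner's insurance: $2,461.20 per year
Annual escrow total = $14,826.72
Per month = $14,826.72 / 12 = $1,235.56
Cushion = 2 × $1,235.56 = $2,471.12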